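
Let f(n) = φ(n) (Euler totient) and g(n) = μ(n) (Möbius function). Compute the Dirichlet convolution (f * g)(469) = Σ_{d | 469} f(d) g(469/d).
(φ * μ)(469) = 325

Divisors of 469: [1, 7, 67, 469]. For each d | 469:
  d = 1: φ(1) · μ(469/1) = 1 · 1 = 1
  d = 7: φ(7) · μ(469/7) = 6 · -1 = -6
  d = 67: φ(67) · μ(469/67) = 66 · -1 = -66
  d = 469: φ(469) · μ(469/469) = 396 · 1 = 396
Summing: (φ * μ)(469) = 1 + -6 + -66 + 396 = 325.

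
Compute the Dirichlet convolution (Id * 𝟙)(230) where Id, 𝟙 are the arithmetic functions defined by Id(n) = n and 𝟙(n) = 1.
(Id * 𝟙)(230) = 432

Divisors of 230: [1, 2, 5, 10, 23, 46, 115, 230]. For each d | 230:
  d = 1: Id(1) · 𝟙(230/1) = 1 · 1 = 1
  d = 2: Id(2) · 𝟙(230/2) = 2 · 1 = 2
  d = 5: Id(5) · 𝟙(230/5) = 5 · 1 = 5
  d = 10: Id(10) · 𝟙(230/10) = 10 · 1 = 10
  d = 23: Id(23) · 𝟙(230/23) = 23 · 1 = 23
  d = 46: Id(46) · 𝟙(230/46) = 46 · 1 = 46
  d = 115: Id(115) · 𝟙(230/115) = 115 · 1 = 115
  d = 230: Id(230) · 𝟙(230/230) = 230 · 1 = 230
Summing: (Id * 𝟙)(230) = 1 + 2 + 5 + 10 + 23 + 46 + 115 + 230 = 432.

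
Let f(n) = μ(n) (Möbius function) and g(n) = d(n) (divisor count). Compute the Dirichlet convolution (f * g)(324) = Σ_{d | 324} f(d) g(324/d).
(μ * d)(324) = 1

Divisors of 324: [1, 2, 3, 4, 6, 9, 12, 18, 27, 36, 54, 81, 108, 162, 324]. For each d | 324:
  d = 1: μ(1) · d(324/1) = 1 · 15 = 15
  d = 2: μ(2) · d(324/2) = -1 · 10 = -10
  d = 3: μ(3) · d(324/3) = -1 · 12 = -12
  d = 4: μ(4) · d(324/4) = 0 · 5 = 0
  d = 6: μ(6) · d(324/6) = 1 · 8 = 8
  d = 9: μ(9) · d(324/9) = 0 · 9 = 0
  d = 12: μ(12) · d(324/12) = 0 · 4 = 0
  d = 18: μ(18) · d(324/18) = 0 · 6 = 0
  d = 27: μ(27) · d(324/27) = 0 · 6 = 0
  d = 36: μ(36) · d(324/36) = 0 · 3 = 0
  d = 54: μ(54) · d(324/54) = 0 · 4 = 0
  d = 81: μ(81) · d(324/81) = 0 · 3 = 0
  d = 108: μ(108) · d(324/108) = 0 · 2 = 0
  d = 162: μ(162) · d(324/162) = 0 · 2 = 0
  d = 324: μ(324) · d(324/324) = 0 · 1 = 0
Summing: (μ * d)(324) = 15 + -10 + -12 + 0 + 8 + 0 + 0 + 0 + 0 + 0 + 0 + 0 + 0 + 0 + 0 = 1.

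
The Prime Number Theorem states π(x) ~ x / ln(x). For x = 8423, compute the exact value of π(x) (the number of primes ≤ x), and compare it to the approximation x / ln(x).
π(8423) = 1053;  x/ln(x) ≈ 931.88;  relative error ≈ 11.50%.

Directly count primes up to 8423: π(8423) = 1053. The PNT approximation gives 8423/ln(8423) ≈ 8423/9.03872 ≈ 931.88. Relative error (π(x) − x/ln(x)) / π(x) ≈ 11.50%; the approximation is known to undercount slightly (Li(x) is a better estimate).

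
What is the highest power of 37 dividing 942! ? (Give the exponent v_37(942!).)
v_37(942!) = 25

Legendre's formula: v_p(n!) = Σ_{k ≥ 1} ⌊n / p^k⌋. For p = 37, n = 942, the terms are:
  ⌊942/37^1⌋ = ⌊942/37⌋ = 25
(the next term ⌊942/37^2⌋ = 0, terminating the sum). Summing: v_37(942!) = 25 = 25.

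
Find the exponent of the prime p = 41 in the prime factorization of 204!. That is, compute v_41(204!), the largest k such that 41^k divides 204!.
v_41(204!) = 4

Legendre's formula: v_p(n!) = Σ_{k ≥ 1} ⌊n / p^k⌋. For p = 41, n = 204, the terms are:
  ⌊204/41^1⌋ = ⌊204/41⌋ = 4
(the next term ⌊204/41^2⌋ = 0, terminating the sum). Summing: v_41(204!) = 4 = 4.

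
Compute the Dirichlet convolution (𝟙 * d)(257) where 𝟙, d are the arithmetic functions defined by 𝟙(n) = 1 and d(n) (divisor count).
(𝟙 * d)(257) = 3

Divisors of 257: [1, 257]. For each d | 257:
  d = 1: 𝟙(1) · d(257/1) = 1 · 2 = 2
  d = 257: 𝟙(257) · d(257/257) = 1 · 1 = 1
Summing: (𝟙 * d)(257) = 2 + 1 = 3.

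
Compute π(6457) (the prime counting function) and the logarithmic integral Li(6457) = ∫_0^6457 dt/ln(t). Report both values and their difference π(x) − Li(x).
π(6457) = 838;  Li(6457) ≈ 852.72;  π(x) − Li(x) ≈ -14.72.

Direct count of primes ≤ 6457 gives π(6457) = 838. Numerical evaluation of the logarithmic integral gives Li(6457) ≈ 852.72. The difference π(x) − Li(x) ≈ -14.72 is typically negative for small/moderate x (Li(x) overestimates), though Littlewood's theorem shows this sign changes infinitely often.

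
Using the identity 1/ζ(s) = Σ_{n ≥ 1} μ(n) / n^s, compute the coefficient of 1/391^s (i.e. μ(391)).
μ(391) = 1

Factor n = 391 = 17 · 23. μ(n) = 0 if any exponent ≥ 2 (not squarefree); otherwise μ(n) = (−1)^{ω(n)} where ω(n) is the number of distinct prime factors. Applying: μ(391) = 1.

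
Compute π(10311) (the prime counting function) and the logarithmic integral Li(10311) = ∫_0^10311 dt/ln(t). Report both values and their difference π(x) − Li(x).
π(10311) = 1264;  Li(10311) ≈ 1279.85;  π(x) − Li(x) ≈ -15.85.

Direct count of primes ≤ 10311 gives π(10311) = 1264. Numerical evaluation of the logarithmic integral gives Li(10311) ≈ 1279.85. The difference π(x) − Li(x) ≈ -15.85 is typically negative for small/moderate x (Li(x) overestimates), though Littlewood's theorem shows this sign changes infinitely often.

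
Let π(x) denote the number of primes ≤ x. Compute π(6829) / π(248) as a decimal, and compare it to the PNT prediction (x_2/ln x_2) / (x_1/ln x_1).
π(6829)/π(248) = 879/53 ≈ 16.5849;  PNT prediction ≈ 17.1957.

π(248) = 53 and π(6829) = 879, so π(6829)/π(248) ≈ 16.5849. The PNT-predicted ratio is (6829/ln(6829)) / (248/ln(248)) ≈ 17.1957. The two agree to within a few percent, as expected.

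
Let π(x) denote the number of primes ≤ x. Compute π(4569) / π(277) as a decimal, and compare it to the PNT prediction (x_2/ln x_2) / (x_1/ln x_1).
π(4569)/π(277) = 619/59 ≈ 10.4915;  PNT prediction ≈ 11.0081.

π(277) = 59 and π(4569) = 619, so π(4569)/π(277) ≈ 10.4915. The PNT-predicted ratio is (4569/ln(4569)) / (277/ln(277)) ≈ 11.0081. The two agree to within a few percent, as expected.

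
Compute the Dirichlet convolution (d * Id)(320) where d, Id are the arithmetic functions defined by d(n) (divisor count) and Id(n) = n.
(d * Id)(320) = 1729

Divisors of 320: [1, 2, 4, 5, 8, 10, 16, 20, 32, 40, 64, 80, 160, 320]. For each d | 320:
  d = 1: d(1) · Id(320/1) = 1 · 320 = 320
  d = 2: d(2) · Id(320/2) = 2 · 160 = 320
  d = 4: d(4) · Id(320/4) = 3 · 80 = 240
  d = 5: d(5) · Id(320/5) = 2 · 64 = 128
  d = 8: d(8) · Id(320/8) = 4 · 40 = 160
  d = 10: d(10) · Id(320/10) = 4 · 32 = 128
  d = 16: d(16) · Id(320/16) = 5 · 20 = 100
  d = 20: d(20) · Id(320/20) = 6 · 16 = 96
  d = 32: d(32) · Id(320/32) = 6 · 10 = 60
  d = 40: d(40) · Id(320/40) = 8 · 8 = 64
  d = 64: d(64) · Id(320/64) = 7 · 5 = 35
  d = 80: d(80) · Id(320/80) = 10 · 4 = 40
  d = 160: d(160) · Id(320/160) = 12 · 2 = 24
  d = 320: d(320) · Id(320/320) = 14 · 1 = 14
Summing: (d * Id)(320) = 320 + 320 + 240 + 128 + 160 + 128 + 100 + 96 + 60 + 64 + 35 + 40 + 24 + 14 = 1729.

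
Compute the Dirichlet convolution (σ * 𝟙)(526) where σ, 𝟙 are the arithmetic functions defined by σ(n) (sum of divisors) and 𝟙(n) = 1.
(σ * 𝟙)(526) = 1060

Divisors of 526: [1, 2, 263, 526]. For each d | 526:
  d = 1: σ(1) · 𝟙(526/1) = 1 · 1 = 1
  d = 2: σ(2) · 𝟙(526/2) = 3 · 1 = 3
  d = 263: σ(263) · 𝟙(526/263) = 264 · 1 = 264
  d = 526: σ(526) · 𝟙(526/526) = 792 · 1 = 792
Summing: (σ * 𝟙)(526) = 1 + 3 + 264 + 792 = 1060.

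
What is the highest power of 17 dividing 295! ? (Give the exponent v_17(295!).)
v_17(295!) = 18

Legendre's formula: v_p(n!) = Σ_{k ≥ 1} ⌊n / p^k⌋. For p = 17, n = 295, the terms are:
  ⌊295/17^1⌋ = ⌊295/17⌋ = 17
  ⌊295/17^2⌋ = ⌊295/289⌋ = 1
(the next term ⌊295/17^3⌋ = 0, terminating the sum). Summing: v_17(295!) = 17 + 1 = 18.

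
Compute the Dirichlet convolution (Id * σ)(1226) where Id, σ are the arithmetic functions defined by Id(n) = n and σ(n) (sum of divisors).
(Id * σ)(1226) = 6135

Divisors of 1226: [1, 2, 613, 1226]. For each d | 1226:
  d = 1: Id(1) · σ(1226/1) = 1 · 1842 = 1842
  d = 2: Id(2) · σ(1226/2) = 2 · 614 = 1228
  d = 613: Id(613) · σ(1226/613) = 613 · 3 = 1839
  d = 1226: Id(1226) · σ(1226/1226) = 1226 · 1 = 1226
Summing: (Id * σ)(1226) = 1842 + 1228 + 1839 + 1226 = 6135.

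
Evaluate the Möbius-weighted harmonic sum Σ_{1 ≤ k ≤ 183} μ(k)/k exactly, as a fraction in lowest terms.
Σ μ(k)/k = -9343595117515137578604221545686714814220917855566318160407897740846266/899557715467591630453369012945614634379252921727391775909918599930435715

Values of μ(k) for 1 ≤ k ≤ 183: μ(1) = 1, μ(2) = -1, μ(3) = -1, μ(5) = -1, μ(6) = 1, μ(7) = -1, μ(10) = 1, μ(11) = -1, μ(13) = -1, μ(14) = 1, μ(15) = 1, μ(17) = -1, μ(19) = -1, μ(21) = 1, μ(22) = 1, μ(23) = -1, μ(26) = 1, μ(29) = -1, μ(30) = -1, μ(31) = -1, μ(33) = 1, μ(34) = 1, μ(35) = 1, μ(37) = -1, μ(38) = 1, μ(39) = 1, μ(41) = -1, μ(42) = -1, μ(43) = -1, μ(46) = 1, μ(47) = -1, μ(51) = 1, μ(53) = -1, μ(55) = 1, μ(57) = 1, μ(58) = 1, μ(59) = -1, μ(61) = -1, μ(62) = 1, μ(65) = 1, μ(66) = -1, μ(67) = -1, μ(69) = 1, μ(70) = -1, μ(71) = -1, μ(73) = -1, μ(74) = 1, μ(77) = 1, μ(78) = -1, μ(79) = -1, μ(82) = 1, μ(83) = -1, μ(85) = 1, μ(86) = 1, μ(87) = 1, μ(89) = -1, μ(91) = 1, μ(93) = 1, μ(94) = 1, μ(95) = 1, μ(97) = -1, μ(101) = -1, μ(102) = -1, μ(103) = -1, μ(105) = -1, μ(106) = 1, μ(107) = -1, μ(109) = -1, μ(110) = -1, μ(111) = 1, μ(113) = -1, μ(114) = -1, μ(115) = 1, μ(118) = 1, μ(119) = 1, μ(122) = 1, μ(123) = 1, μ(127) = -1, μ(129) = 1, μ(130) = -1, μ(131) = -1, μ(133) = 1, μ(134) = 1, μ(137) = -1, μ(138) = -1, μ(139) = -1, μ(141) = 1, μ(142) = 1, μ(143) = 1, μ(145) = 1, μ(146) = 1, μ(149) = -1, μ(151) = -1, μ(154) = -1, μ(155) = 1, μ(157) = -1, μ(158) = 1, μ(159) = 1, μ(161) = 1, μ(163) = -1, μ(165) = -1, μ(166) = 1, μ(167) = -1, μ(170) = -1, μ(173) = -1, μ(174) = -1, μ(177) = 1, μ(178) = 1, μ(179) = -1, μ(181) = -1, μ(182) = -1, μ(183) = 1, with μ = 0 on non-squarefree integers. Summing μ(k)/k for k where μ(k) ≠ 0 gives -9343595117515137578604221545686714814220917855566318160407897740846266/899557715467591630453369012945614634379252921727391775909918599930435715 ≈ -0.0104. (PNT ⟺ this sum → 0 as n → ∞.)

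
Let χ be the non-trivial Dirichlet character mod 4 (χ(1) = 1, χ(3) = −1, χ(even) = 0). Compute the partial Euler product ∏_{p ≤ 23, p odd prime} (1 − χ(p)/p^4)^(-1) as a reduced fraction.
∏ = 2907090265708363109850475/2939590979896221115088896

The odd primes p ≤ 23 are [3, 5, 7, 11, 13, 17, 19, 23]. For each, χ(p) = 1 if p ≡ 1 mod 4, χ(p) = −1 if p ≡ 3 mod 4. Taking (1 − χ(p)/p^4)^(-1) = p^4/(p^4 − χ(p)): (1 − (-1)/3^4)^(-1) · (1 − (1)/5^4)^(-1) · (1 − (-1)/7^4)^(-1) · (1 − (-1)/11^4)^(-1) · (1 − (1)/13^4)^(-1) · (1 − (1)/17^4)^(-1) · (1 − (-1)/19^4)^(-1) · (1 − (-1)/23^4)^(-1) = 2907090265708363109850475/2939590979896221115088896.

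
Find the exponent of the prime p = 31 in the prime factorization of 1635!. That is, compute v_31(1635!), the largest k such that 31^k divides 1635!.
v_31(1635!) = 53

Legendre's formula: v_p(n!) = Σ_{k ≥ 1} ⌊n / p^k⌋. For p = 31, n = 1635, the terms are:
  ⌊1635/31^1⌋ = ⌊1635/31⌋ = 52
  ⌊1635/31^2⌋ = ⌊1635/961⌋ = 1
(the next term ⌊1635/31^3⌋ = 0, terminating the sum). Summing: v_31(1635!) = 52 + 1 = 53.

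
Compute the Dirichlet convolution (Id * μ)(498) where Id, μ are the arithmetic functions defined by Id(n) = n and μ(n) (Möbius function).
(Id * μ)(498) = 164

Divisors of 498: [1, 2, 3, 6, 83, 166, 249, 498]. For each d | 498:
  d = 1: Id(1) · μ(498/1) = 1 · -1 = -1
  d = 2: Id(2) · μ(498/2) = 2 · 1 = 2
  d = 3: Id(3) · μ(498/3) = 3 · 1 = 3
  d = 6: Id(6) · μ(498/6) = 6 · -1 = -6
  d = 83: Id(83) · μ(498/83) = 83 · 1 = 83
  d = 166: Id(166) · μ(498/166) = 166 · -1 = -166
  d = 249: Id(249) · μ(498/249) = 249 · -1 = -249
  d = 498: Id(498) · μ(498/498) = 498 · 1 = 498
Summing: (Id * μ)(498) = -1 + 2 + 3 + -6 + 83 + -166 + -249 + 498 = 164.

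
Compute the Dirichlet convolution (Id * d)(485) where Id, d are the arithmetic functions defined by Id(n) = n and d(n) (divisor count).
(Id * d)(485) = 693

Divisors of 485: [1, 5, 97, 485]. For each d | 485:
  d = 1: Id(1) · d(485/1) = 1 · 4 = 4
  d = 5: Id(5) · d(485/5) = 5 · 2 = 10
  d = 97: Id(97) · d(485/97) = 97 · 2 = 194
  d = 485: Id(485) · d(485/485) = 485 · 1 = 485
Summing: (Id * d)(485) = 4 + 10 + 194 + 485 = 693.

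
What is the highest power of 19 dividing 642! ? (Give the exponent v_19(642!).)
v_19(642!) = 34

Legendre's formula: v_p(n!) = Σ_{k ≥ 1} ⌊n / p^k⌋. For p = 19, n = 642, the terms are:
  ⌊642/19^1⌋ = ⌊642/19⌋ = 33
  ⌊642/19^2⌋ = ⌊642/361⌋ = 1
(the next term ⌊642/19^3⌋ = 0, terminating the sum). Summing: v_19(642!) = 33 + 1 = 34.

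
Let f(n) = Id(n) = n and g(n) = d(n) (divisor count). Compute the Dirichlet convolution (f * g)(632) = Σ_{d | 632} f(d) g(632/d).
(Id * d)(632) = 2106

Divisors of 632: [1, 2, 4, 8, 79, 158, 316, 632]. For each d | 632:
  d = 1: Id(1) · d(632/1) = 1 · 8 = 8
  d = 2: Id(2) · d(632/2) = 2 · 6 = 12
  d = 4: Id(4) · d(632/4) = 4 · 4 = 16
  d = 8: Id(8) · d(632/8) = 8 · 2 = 16
  d = 79: Id(79) · d(632/79) = 79 · 4 = 316
  d = 158: Id(158) · d(632/158) = 158 · 3 = 474
  d = 316: Id(316) · d(632/316) = 316 · 2 = 632
  d = 632: Id(632) · d(632/632) = 632 · 1 = 632
Summing: (Id * d)(632) = 8 + 12 + 16 + 16 + 316 + 474 + 632 + 632 = 2106.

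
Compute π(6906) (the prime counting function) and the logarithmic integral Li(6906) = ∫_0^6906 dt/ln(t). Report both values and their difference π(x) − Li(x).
π(6906) = 887;  Li(6906) ≈ 903.71;  π(x) − Li(x) ≈ -16.71.

Direct count of primes ≤ 6906 gives π(6906) = 887. Numerical evaluation of the logarithmic integral gives Li(6906) ≈ 903.71. The difference π(x) − Li(x) ≈ -16.71 is typically negative for small/moderate x (Li(x) overestimates), though Littlewood's theorem shows this sign changes infinitely often.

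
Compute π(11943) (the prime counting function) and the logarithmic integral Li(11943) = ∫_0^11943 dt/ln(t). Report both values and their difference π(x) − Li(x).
π(11943) = 1432;  Li(11943) ≈ 1455.03;  π(x) − Li(x) ≈ -23.03.

Direct count of primes ≤ 11943 gives π(11943) = 1432. Numerical evaluation of the logarithmic integral gives Li(11943) ≈ 1455.03. The difference π(x) − Li(x) ≈ -23.03 is typically negative for small/moderate x (Li(x) overestimates), though Littlewood's theorem shows this sign changes infinitely often.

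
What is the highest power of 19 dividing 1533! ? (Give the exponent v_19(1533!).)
v_19(1533!) = 84

Legendre's formula: v_p(n!) = Σ_{k ≥ 1} ⌊n / p^k⌋. For p = 19, n = 1533, the terms are:
  ⌊1533/19^1⌋ = ⌊1533/19⌋ = 80
  ⌊1533/19^2⌋ = ⌊1533/361⌋ = 4
(the next term ⌊1533/19^3⌋ = 0, terminating the sum). Summing: v_19(1533!) = 80 + 4 = 84.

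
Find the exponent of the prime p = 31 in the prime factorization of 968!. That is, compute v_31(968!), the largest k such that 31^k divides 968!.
v_31(968!) = 32

Legendre's formula: v_p(n!) = Σ_{k ≥ 1} ⌊n / p^k⌋. For p = 31, n = 968, the terms are:
  ⌊968/31^1⌋ = ⌊968/31⌋ = 31
  ⌊968/31^2⌋ = ⌊968/961⌋ = 1
(the next term ⌊968/31^3⌋ = 0, terminating the sum). Summing: v_31(968!) = 31 + 1 = 32.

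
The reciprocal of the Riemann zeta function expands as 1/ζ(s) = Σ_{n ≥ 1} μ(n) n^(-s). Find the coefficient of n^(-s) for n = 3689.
μ(3689) = -1

Factor n = 3689 = 7 · 17 · 31. μ(n) = 0 if any exponent ≥ 2 (not squarefree); otherwise μ(n) = (−1)^{ω(n)} where ω(n) is the number of distinct prime factors. Applying: μ(3689) = -1.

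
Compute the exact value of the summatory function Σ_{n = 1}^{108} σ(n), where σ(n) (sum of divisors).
Σ_{n ≤ 108} σ(n) = 9673

Compute σ(n) for each 1 ≤ n ≤ 108: σ(1) = 1, σ(2) = 3, σ(3) = 4, σ(4) = 7, σ(5) = 6, σ(6) = 12, σ(7) = 8, σ(8) = 15, σ(9) = 13, σ(10) = 18, σ(11) = 12, σ(12) = 28, σ(13) = 14, σ(14) = 24, σ(15) = 24, σ(16) = 31, σ(17) = 18, σ(18) = 39, σ(19) = 20, σ(20) = 42, σ(21) = 32, σ(22) = 36, σ(23) = 24, σ(24) = 60, σ(25) = 31, σ(26) = 42, σ(27) = 40, σ(28) = 56, σ(29) = 30, σ(30) = 72, σ(31) = 32, σ(32) = 63, σ(33) = 48, σ(34) = 54, σ(35) = 48, σ(36) = 91, σ(37) = 38, σ(38) = 60, σ(39) = 56, σ(40) = 90, σ(41) = 42, σ(42) = 96, σ(43) = 44, σ(44) = 84, σ(45) = 78, σ(46) = 72, σ(47) = 48, σ(48) = 124, σ(49) = 57, σ(50) = 93, σ(51) = 72, σ(52) = 98, σ(53) = 54, σ(54) = 120, σ(55) = 72, σ(56) = 120, σ(57) = 80, σ(58) = 90, σ(59) = 60, σ(60) = 168, σ(61) = 62, σ(62) = 96, σ(63) = 104, σ(64) = 127, σ(65) = 84, σ(66) = 144, σ(67) = 68, σ(68) = 126, σ(69) = 96, σ(70) = 144, σ(71) = 72, σ(72) = 195, σ(73) = 74, σ(74) = 114, σ(75) = 124, σ(76) = 140, σ(77) = 96, σ(78) = 168, σ(79) = 80, σ(80) = 186, σ(81) = 121, σ(82) = 126, σ(83) = 84, σ(84) = 224, σ(85) = 108, σ(86) = 132, σ(87) = 120, σ(88) = 180, σ(89) = 90, σ(90) = 234, σ(91) = 112, σ(92) = 168, σ(93) = 128, σ(94) = 144, σ(95) = 120, σ(96) = 252, σ(97) = 98, σ(98) = 171, σ(99) = 156, σ(100) = 217, σ(101) = 102, σ(102) = 216, σ(103) = 104, σ(104) = 210, σ(105) = 192, σ(106) = 162, σ(107) = 108, σ(108) = 280. Summing all 108 values: 9673. (Average order: Σ_{n ≤ x} σ(n) ~ (π²/12) x². For x = 108, (π²/12)·108² ≈ 9593.26.)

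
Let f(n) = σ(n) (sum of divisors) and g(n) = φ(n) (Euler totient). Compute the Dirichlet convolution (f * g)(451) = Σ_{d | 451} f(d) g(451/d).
(σ * φ)(451) = 1804

Divisors of 451: [1, 11, 41, 451]. For each d | 451:
  d = 1: σ(1) · φ(451/1) = 1 · 400 = 400
  d = 11: σ(11) · φ(451/11) = 12 · 40 = 480
  d = 41: σ(41) · φ(451/41) = 42 · 10 = 420
  d = 451: σ(451) · φ(451/451) = 504 · 1 = 504
Summing: (σ * φ)(451) = 400 + 480 + 420 + 504 = 1804.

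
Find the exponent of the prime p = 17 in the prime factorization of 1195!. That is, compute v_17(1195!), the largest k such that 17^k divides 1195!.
v_17(1195!) = 74

Legendre's formula: v_p(n!) = Σ_{k ≥ 1} ⌊n / p^k⌋. For p = 17, n = 1195, the terms are:
  ⌊1195/17^1⌋ = ⌊1195/17⌋ = 70
  ⌊1195/17^2⌋ = ⌊1195/289⌋ = 4
(the next term ⌊1195/17^3⌋ = 0, terminating the sum). Summing: v_17(1195!) = 70 + 4 = 74.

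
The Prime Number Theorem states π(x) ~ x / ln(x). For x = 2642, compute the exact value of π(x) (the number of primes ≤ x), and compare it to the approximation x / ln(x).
π(2642) = 382;  x/ln(x) ≈ 335.31;  relative error ≈ 12.22%.

Directly count primes up to 2642: π(2642) = 382. The PNT approximation gives 2642/ln(2642) ≈ 2642/7.87929 ≈ 335.31. Relative error (π(x) − x/ln(x)) / π(x) ≈ 12.22%; the approximation is known to undercount slightly (Li(x) is a better estimate).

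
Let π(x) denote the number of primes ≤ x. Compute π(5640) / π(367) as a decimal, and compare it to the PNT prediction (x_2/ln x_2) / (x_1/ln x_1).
π(5640)/π(367) = 740/73 ≈ 10.1370;  PNT prediction ≈ 10.5067.

π(367) = 73 and π(5640) = 740, so π(5640)/π(367) ≈ 10.1370. The PNT-predicted ratio is (5640/ln(5640)) / (367/ln(367)) ≈ 10.5067. The two agree to within a few percent, as expected.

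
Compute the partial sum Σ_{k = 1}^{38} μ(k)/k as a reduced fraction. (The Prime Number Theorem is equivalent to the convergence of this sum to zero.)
Σ μ(k)/k = 184344882947/7420738134810

Values of μ(k) for 1 ≤ k ≤ 38: μ(1) = 1, μ(2) = -1, μ(3) = -1, μ(5) = -1, μ(6) = 1, μ(7) = -1, μ(10) = 1, μ(11) = -1, μ(13) = -1, μ(14) = 1, μ(15) = 1, μ(17) = -1, μ(19) = -1, μ(21) = 1, μ(22) = 1, μ(23) = -1, μ(26) = 1, μ(29) = -1, μ(30) = -1, μ(31) = -1, μ(33) = 1, μ(34) = 1, μ(35) = 1, μ(37) = -1, μ(38) = 1, with μ = 0 on non-squarefree integers. Summing μ(k)/k for k where μ(k) ≠ 0 gives 184344882947/7420738134810 ≈ 0.0248. (PNT ⟺ this sum → 0 as n → ∞.)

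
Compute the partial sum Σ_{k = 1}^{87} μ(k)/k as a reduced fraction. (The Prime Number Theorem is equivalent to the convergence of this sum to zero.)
Σ μ(k)/k = 2609341595728673683821147444809/267064515689275851355624017992790

Values of μ(k) for 1 ≤ k ≤ 87: μ(1) = 1, μ(2) = -1, μ(3) = -1, μ(5) = -1, μ(6) = 1, μ(7) = -1, μ(10) = 1, μ(11) = -1, μ(13) = -1, μ(14) = 1, μ(15) = 1, μ(17) = -1, μ(19) = -1, μ(21) = 1, μ(22) = 1, μ(23) = -1, μ(26) = 1, μ(29) = -1, μ(30) = -1, μ(31) = -1, μ(33) = 1, μ(34) = 1, μ(35) = 1, μ(37) = -1, μ(38) = 1, μ(39) = 1, μ(41) = -1, μ(42) = -1, μ(43) = -1, μ(46) = 1, μ(47) = -1, μ(51) = 1, μ(53) = -1, μ(55) = 1, μ(57) = 1, μ(58) = 1, μ(59) = -1, μ(61) = -1, μ(62) = 1, μ(65) = 1, μ(66) = -1, μ(67) = -1, μ(69) = 1, μ(70) = -1, μ(71) = -1, μ(73) = -1, μ(74) = 1, μ(77) = 1, μ(78) = -1, μ(79) = -1, μ(82) = 1, μ(83) = -1, μ(85) = 1, μ(86) = 1, μ(87) = 1, with μ = 0 on non-squarefree integers. Summing μ(k)/k for k where μ(k) ≠ 0 gives 2609341595728673683821147444809/267064515689275851355624017992790 ≈ 0.0098. (PNT ⟺ this sum → 0 as n → ∞.)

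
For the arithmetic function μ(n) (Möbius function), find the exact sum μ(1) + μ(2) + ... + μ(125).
Σ_{n ≤ 125} μ(n) = -1

Compute μ(n) for each 1 ≤ n ≤ 125: μ(1) = 1, μ(2) = -1, μ(3) = -1, μ(4) = 0, μ(5) = -1, μ(6) = 1, μ(7) = -1, μ(8) = 0, μ(9) = 0, μ(10) = 1, μ(11) = -1, μ(12) = 0, μ(13) = -1, μ(14) = 1, μ(15) = 1, μ(16) = 0, μ(17) = -1, μ(18) = 0, μ(19) = -1, μ(20) = 0, μ(21) = 1, μ(22) = 1, μ(23) = -1, μ(24) = 0, μ(25) = 0, μ(26) = 1, μ(27) = 0, μ(28) = 0, μ(29) = -1, μ(30) = -1, μ(31) = -1, μ(32) = 0, μ(33) = 1, μ(34) = 1, μ(35) = 1, μ(36) = 0, μ(37) = -1, μ(38) = 1, μ(39) = 1, μ(40) = 0, μ(41) = -1, μ(42) = -1, μ(43) = -1, μ(44) = 0, μ(45) = 0, μ(46) = 1, μ(47) = -1, μ(48) = 0, μ(49) = 0, μ(50) = 0, μ(51) = 1, μ(52) = 0, μ(53) = -1, μ(54) = 0, μ(55) = 1, μ(56) = 0, μ(57) = 1, μ(58) = 1, μ(59) = -1, μ(60) = 0, μ(61) = -1, μ(62) = 1, μ(63) = 0, μ(64) = 0, μ(65) = 1, μ(66) = -1, μ(67) = -1, μ(68) = 0, μ(69) = 1, μ(70) = -1, μ(71) = -1, μ(72) = 0, μ(73) = -1, μ(74) = 1, μ(75) = 0, μ(76) = 0, μ(77) = 1, μ(78) = -1, μ(79) = -1, μ(80) = 0, μ(81) = 0, μ(82) = 1, μ(83) = -1, μ(84) = 0, μ(85) = 1, μ(86) = 1, μ(87) = 1, μ(88) = 0, μ(89) = -1, μ(90) = 0, μ(91) = 1, μ(92) = 0, μ(93) = 1, μ(94) = 1, μ(95) = 1, μ(96) = 0, μ(97) = -1, μ(98) = 0, μ(99) = 0, μ(100) = 0, μ(101) = -1, μ(102) = -1, μ(103) = -1, μ(104) = 0, μ(105) = -1, μ(106) = 1, μ(107) = -1, μ(108) = 0, μ(109) = -1, μ(110) = -1, μ(111) = 1, μ(112) = 0, μ(113) = -1, μ(114) = -1, μ(115) = 1, μ(116) = 0, μ(117) = 0, μ(118) = 1, μ(119) = 1, μ(120) = 0, μ(121) = 0, μ(122) = 1, μ(123) = 1, μ(124) = 0, μ(125) = 0. Summing all 125 values: -1. (Mertens function M(x) = Σ_{n ≤ x} μ(n); on average M(x) should be small (PNT ⟺ M(x) = o(x)).)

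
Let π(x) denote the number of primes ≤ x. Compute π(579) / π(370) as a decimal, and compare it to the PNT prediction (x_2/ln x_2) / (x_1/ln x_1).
π(579)/π(370) = 106/73 ≈ 1.4521;  PNT prediction ≈ 1.4547.

π(370) = 73 and π(579) = 106, so π(579)/π(370) ≈ 1.4521. The PNT-predicted ratio is (579/ln(579)) / (370/ln(370)) ≈ 1.4547. The two agree to within a few percent, as expected.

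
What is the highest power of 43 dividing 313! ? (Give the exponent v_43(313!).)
v_43(313!) = 7

Legendre's formula: v_p(n!) = Σ_{k ≥ 1} ⌊n / p^k⌋. For p = 43, n = 313, the terms are:
  ⌊313/43^1⌋ = ⌊313/43⌋ = 7
(the next term ⌊313/43^2⌋ = 0, terminating the sum). Summing: v_43(313!) = 7 = 7.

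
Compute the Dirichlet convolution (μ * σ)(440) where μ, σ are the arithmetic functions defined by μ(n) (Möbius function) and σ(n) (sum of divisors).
(μ * σ)(440) = 440

Divisors of 440: [1, 2, 4, 5, 8, 10, 11, 20, 22, 40, 44, 55, 88, 110, 220, 440]. For each d | 440:
  d = 1: μ(1) · σ(440/1) = 1 · 1080 = 1080
  d = 2: μ(2) · σ(440/2) = -1 · 504 = -504
  d = 4: μ(4) · σ(440/4) = 0 · 216 = 0
  d = 5: μ(5) · σ(440/5) = -1 · 180 = -180
  d = 8: μ(8) · σ(440/8) = 0 · 72 = 0
  d = 10: μ(10) · σ(440/10) = 1 · 84 = 84
  d = 11: μ(11) · σ(440/11) = -1 · 90 = -90
  d = 20: μ(20) · σ(440/20) = 0 · 36 = 0
  d = 22: μ(22) · σ(440/22) = 1 · 42 = 42
  d = 40: μ(40) · σ(440/40) = 0 · 12 = 0
  d = 44: μ(44) · σ(440/44) = 0 · 18 = 0
  d = 55: μ(55) · σ(440/55) = 1 · 15 = 15
  d = 88: μ(88) · σ(440/88) = 0 · 6 = 0
  d = 110: μ(110) · σ(440/110) = -1 · 7 = -7
  d = 220: μ(220) · σ(440/220) = 0 · 3 = 0
  d = 440: μ(440) · σ(440/440) = 0 · 1 = 0
Summing: (μ * σ)(440) = 1080 + -504 + 0 + -180 + 0 + 84 + -90 + 0 + 42 + 0 + 0 + 15 + 0 + -7 + 0 + 0 = 440.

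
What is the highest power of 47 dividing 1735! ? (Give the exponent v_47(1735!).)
v_47(1735!) = 36

Legendre's formula: v_p(n!) = Σ_{k ≥ 1} ⌊n / p^k⌋. For p = 47, n = 1735, the terms are:
  ⌊1735/47^1⌋ = ⌊1735/47⌋ = 36
(the next term ⌊1735/47^2⌋ = 0, terminating the sum). Summing: v_47(1735!) = 36 = 36.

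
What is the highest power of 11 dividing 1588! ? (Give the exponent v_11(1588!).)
v_11(1588!) = 158

Legendre's formula: v_p(n!) = Σ_{k ≥ 1} ⌊n / p^k⌋. For p = 11, n = 1588, the terms are:
  ⌊1588/11^1⌋ = ⌊1588/11⌋ = 144
  ⌊1588/11^2⌋ = ⌊1588/121⌋ = 13
  ⌊1588/11^3⌋ = ⌊1588/1331⌋ = 1
(the next term ⌊1588/11^4⌋ = 0, terminating the sum). Summing: v_11(1588!) = 144 + 13 + 1 = 158.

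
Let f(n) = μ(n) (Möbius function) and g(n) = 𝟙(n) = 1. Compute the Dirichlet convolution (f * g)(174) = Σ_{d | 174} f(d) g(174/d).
(μ * 𝟙)(174) = 0

Divisors of 174: [1, 2, 3, 6, 29, 58, 87, 174]. For each d | 174:
  d = 1: μ(1) · 𝟙(174/1) = 1 · 1 = 1
  d = 2: μ(2) · 𝟙(174/2) = -1 · 1 = -1
  d = 3: μ(3) · 𝟙(174/3) = -1 · 1 = -1
  d = 6: μ(6) · 𝟙(174/6) = 1 · 1 = 1
  d = 29: μ(29) · 𝟙(174/29) = -1 · 1 = -1
  d = 58: μ(58) · 𝟙(174/58) = 1 · 1 = 1
  d = 87: μ(87) · 𝟙(174/87) = 1 · 1 = 1
  d = 174: μ(174) · 𝟙(174/174) = -1 · 1 = -1
Summing: (μ * 𝟙)(174) = 1 + -1 + -1 + 1 + -1 + 1 + 1 + -1 = 0.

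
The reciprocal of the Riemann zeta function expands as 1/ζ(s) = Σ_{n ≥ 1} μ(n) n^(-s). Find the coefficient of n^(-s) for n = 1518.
μ(1518) = 1

Factor n = 1518 = 2 · 3 · 11 · 23. μ(n) = 0 if any exponent ≥ 2 (not squarefree); otherwise μ(n) = (−1)^{ω(n)} where ω(n) is the number of distinct prime factors. Applying: μ(1518) = 1.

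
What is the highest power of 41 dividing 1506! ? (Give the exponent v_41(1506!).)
v_41(1506!) = 36

Legendre's formula: v_p(n!) = Σ_{k ≥ 1} ⌊n / p^k⌋. For p = 41, n = 1506, the terms are:
  ⌊1506/41^1⌋ = ⌊1506/41⌋ = 36
(the next term ⌊1506/41^2⌋ = 0, terminating the sum). Summing: v_41(1506!) = 36 = 36.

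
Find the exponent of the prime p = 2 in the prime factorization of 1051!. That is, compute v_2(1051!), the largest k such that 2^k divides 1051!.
v_2(1051!) = 1046

Legendre's formula: v_p(n!) = Σ_{k ≥ 1} ⌊n / p^k⌋. For p = 2, n = 1051, the terms are:
  ⌊1051/2^1⌋ = ⌊1051/2⌋ = 525
  ⌊1051/2^2⌋ = ⌊1051/4⌋ = 262
  ⌊1051/2^3⌋ = ⌊1051/8⌋ = 131
  ⌊1051/2^4⌋ = ⌊1051/16⌋ = 65
  ⌊1051/2^5⌋ = ⌊1051/32⌋ = 32
  ⌊1051/2^6⌋ = ⌊1051/64⌋ = 16
  ⌊1051/2^7⌋ = ⌊1051/128⌋ = 8
  ⌊1051/2^8⌋ = ⌊1051/256⌋ = 4
  ⌊1051/2^9⌋ = ⌊1051/512⌋ = 2
  ⌊1051/2^10⌋ = ⌊1051/1024⌋ = 1
(the next term ⌊1051/2^11⌋ = 0, terminating the sum). Summing: v_2(1051!) = 525 + 262 + 131 + 65 + 32 + 16 + 8 + 4 + 2 + 1 = 1046.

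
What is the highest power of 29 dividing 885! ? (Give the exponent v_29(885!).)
v_29(885!) = 31

Legendre's formula: v_p(n!) = Σ_{k ≥ 1} ⌊n / p^k⌋. For p = 29, n = 885, the terms are:
  ⌊885/29^1⌋ = ⌊885/29⌋ = 30
  ⌊885/29^2⌋ = ⌊885/841⌋ = 1
(the next term ⌊885/29^3⌋ = 0, terminating the sum). Summing: v_29(885!) = 30 + 1 = 31.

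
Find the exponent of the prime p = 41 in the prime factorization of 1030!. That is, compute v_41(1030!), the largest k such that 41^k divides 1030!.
v_41(1030!) = 25

Legendre's formula: v_p(n!) = Σ_{k ≥ 1} ⌊n / p^k⌋. For p = 41, n = 1030, the terms are:
  ⌊1030/41^1⌋ = ⌊1030/41⌋ = 25
(the next term ⌊1030/41^2⌋ = 0, terminating the sum). Summing: v_41(1030!) = 25 = 25.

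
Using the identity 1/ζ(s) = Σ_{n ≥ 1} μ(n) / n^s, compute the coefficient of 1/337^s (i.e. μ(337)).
μ(337) = -1

Factor n = 337 = 337. μ(n) = 0 if any exponent ≥ 2 (not squarefree); otherwise μ(n) = (−1)^{ω(n)} where ω(n) is the number of distinct prime factors. Applying: μ(337) = -1.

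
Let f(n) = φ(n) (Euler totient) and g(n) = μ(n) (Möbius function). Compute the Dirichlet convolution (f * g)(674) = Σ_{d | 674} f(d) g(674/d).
(φ * μ)(674) = 0

Divisors of 674: [1, 2, 337, 674]. For each d | 674:
  d = 1: φ(1) · μ(674/1) = 1 · 1 = 1
  d = 2: φ(2) · μ(674/2) = 1 · -1 = -1
  d = 337: φ(337) · μ(674/337) = 336 · -1 = -336
  d = 674: φ(674) · μ(674/674) = 336 · 1 = 336
Summing: (φ * μ)(674) = 1 + -1 + -336 + 336 = 0.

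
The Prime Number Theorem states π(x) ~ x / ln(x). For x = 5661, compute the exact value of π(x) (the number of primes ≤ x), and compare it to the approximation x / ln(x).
π(5661) = 746;  x/ln(x) ≈ 655.11;  relative error ≈ 12.18%.

Directly count primes up to 5661: π(5661) = 746. The PNT approximation gives 5661/ln(5661) ≈ 5661/8.64136 ≈ 655.11. Relative error (π(x) − x/ln(x)) / π(x) ≈ 12.18%; the approximation is known to undercount slightly (Li(x) is a better estimate).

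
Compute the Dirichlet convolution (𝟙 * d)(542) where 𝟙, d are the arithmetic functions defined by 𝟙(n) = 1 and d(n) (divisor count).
(𝟙 * d)(542) = 9

Divisors of 542: [1, 2, 271, 542]. For each d | 542:
  d = 1: 𝟙(1) · d(542/1) = 1 · 4 = 4
  d = 2: 𝟙(2) · d(542/2) = 1 · 2 = 2
  d = 271: 𝟙(271) · d(542/271) = 1 · 2 = 2
  d = 542: 𝟙(542) · d(542/542) = 1 · 1 = 1
Summing: (𝟙 * d)(542) = 4 + 2 + 2 + 1 = 9.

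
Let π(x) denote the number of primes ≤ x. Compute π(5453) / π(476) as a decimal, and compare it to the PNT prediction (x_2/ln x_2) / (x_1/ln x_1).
π(5453)/π(476) = 721/91 ≈ 7.9231;  PNT prediction ≈ 8.2091.

π(476) = 91 and π(5453) = 721, so π(5453)/π(476) ≈ 7.9231. The PNT-predicted ratio is (5453/ln(5453)) / (476/ln(476)) ≈ 8.2091. The two agree to within a few percent, as expected.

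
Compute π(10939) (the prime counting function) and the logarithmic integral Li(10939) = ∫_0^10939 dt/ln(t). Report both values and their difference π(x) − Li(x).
π(10939) = 1329;  Li(10939) ≈ 1347.59;  π(x) − Li(x) ≈ -18.59.

Direct count of primes ≤ 10939 gives π(10939) = 1329. Numerical evaluation of the logarithmic integral gives Li(10939) ≈ 1347.59. The difference π(x) − Li(x) ≈ -18.59 is typically negative for small/moderate x (Li(x) overestimates), though Littlewood's theorem shows this sign changes infinitely often.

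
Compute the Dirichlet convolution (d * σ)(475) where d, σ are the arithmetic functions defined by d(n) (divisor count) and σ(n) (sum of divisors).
(d * σ)(475) = 1012

Divisors of 475: [1, 5, 19, 25, 95, 475]. For each d | 475:
  d = 1: d(1) · σ(475/1) = 1 · 620 = 620
  d = 5: d(5) · σ(475/5) = 2 · 120 = 240
  d = 19: d(19) · σ(475/19) = 2 · 31 = 62
  d = 25: d(25) · σ(475/25) = 3 · 20 = 60
  d = 95: d(95) · σ(475/95) = 4 · 6 = 24
  d = 475: d(475) · σ(475/475) = 6 · 1 = 6
Summing: (d * σ)(475) = 620 + 240 + 62 + 60 + 24 + 6 = 1012.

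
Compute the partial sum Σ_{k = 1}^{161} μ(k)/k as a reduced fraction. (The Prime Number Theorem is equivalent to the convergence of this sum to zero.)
Σ μ(k)/k = 674117532155663976794637693297075629210667954252961166216521/35375166993717494840635767087951744212057570647889977422429870

Values of μ(k) for 1 ≤ k ≤ 161: μ(1) = 1, μ(2) = -1, μ(3) = -1, μ(5) = -1, μ(6) = 1, μ(7) = -1, μ(10) = 1, μ(11) = -1, μ(13) = -1, μ(14) = 1, μ(15) = 1, μ(17) = -1, μ(19) = -1, μ(21) = 1, μ(22) = 1, μ(23) = -1, μ(26) = 1, μ(29) = -1, μ(30) = -1, μ(31) = -1, μ(33) = 1, μ(34) = 1, μ(35) = 1, μ(37) = -1, μ(38) = 1, μ(39) = 1, μ(41) = -1, μ(42) = -1, μ(43) = -1, μ(46) = 1, μ(47) = -1, μ(51) = 1, μ(53) = -1, μ(55) = 1, μ(57) = 1, μ(58) = 1, μ(59) = -1, μ(61) = -1, μ(62) = 1, μ(65) = 1, μ(66) = -1, μ(67) = -1, μ(69) = 1, μ(70) = -1, μ(71) = -1, μ(73) = -1, μ(74) = 1, μ(77) = 1, μ(78) = -1, μ(79) = -1, μ(82) = 1, μ(83) = -1, μ(85) = 1, μ(86) = 1, μ(87) = 1, μ(89) = -1, μ(91) = 1, μ(93) = 1, μ(94) = 1, μ(95) = 1, μ(97) = -1, μ(101) = -1, μ(102) = -1, μ(103) = -1, μ(105) = -1, μ(106) = 1, μ(107) = -1, μ(109) = -1, μ(110) = -1, μ(111) = 1, μ(113) = -1, μ(114) = -1, μ(115) = 1, μ(118) = 1, μ(119) = 1, μ(122) = 1, μ(123) = 1, μ(127) = -1, μ(129) = 1, μ(130) = -1, μ(131) = -1, μ(133) = 1, μ(134) = 1, μ(137) = -1, μ(138) = -1, μ(139) = -1, μ(141) = 1, μ(142) = 1, μ(143) = 1, μ(145) = 1, μ(146) = 1, μ(149) = -1, μ(151) = -1, μ(154) = -1, μ(155) = 1, μ(157) = -1, μ(158) = 1, μ(159) = 1, μ(161) = 1, with μ = 0 on non-squarefree integers. Summing μ(k)/k for k where μ(k) ≠ 0 gives 674117532155663976794637693297075629210667954252961166216521/35375166993717494840635767087951744212057570647889977422429870 ≈ 0.0191. (PNT ⟺ this sum → 0 as n → ∞.)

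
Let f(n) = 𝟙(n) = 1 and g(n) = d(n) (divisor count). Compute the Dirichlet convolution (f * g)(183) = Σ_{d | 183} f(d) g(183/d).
(𝟙 * d)(183) = 9

Divisors of 183: [1, 3, 61, 183]. For each d | 183:
  d = 1: 𝟙(1) · d(183/1) = 1 · 4 = 4
  d = 3: 𝟙(3) · d(183/3) = 1 · 2 = 2
  d = 61: 𝟙(61) · d(183/61) = 1 · 2 = 2
  d = 183: 𝟙(183) · d(183/183) = 1 · 1 = 1
Summing: (𝟙 * d)(183) = 4 + 2 + 2 + 1 = 9.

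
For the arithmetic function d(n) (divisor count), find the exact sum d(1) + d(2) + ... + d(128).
Σ_{n ≤ 128} d(n) = 645

Compute d(n) for each 1 ≤ n ≤ 128: d(1) = 1, d(2) = 2, d(3) = 2, d(4) = 3, d(5) = 2, d(6) = 4, d(7) = 2, d(8) = 4, d(9) = 3, d(10) = 4, d(11) = 2, d(12) = 6, d(13) = 2, d(14) = 4, d(15) = 4, d(16) = 5, d(17) = 2, d(18) = 6, d(19) = 2, d(20) = 6, d(21) = 4, d(22) = 4, d(23) = 2, d(24) = 8, d(25) = 3, d(26) = 4, d(27) = 4, d(28) = 6, d(29) = 2, d(30) = 8, d(31) = 2, d(32) = 6, d(33) = 4, d(34) = 4, d(35) = 4, d(36) = 9, d(37) = 2, d(38) = 4, d(39) = 4, d(40) = 8, d(41) = 2, d(42) = 8, d(43) = 2, d(44) = 6, d(45) = 6, d(46) = 4, d(47) = 2, d(48) = 10, d(49) = 3, d(50) = 6, d(51) = 4, d(52) = 6, d(53) = 2, d(54) = 8, d(55) = 4, d(56) = 8, d(57) = 4, d(58) = 4, d(59) = 2, d(60) = 12, d(61) = 2, d(62) = 4, d(63) = 6, d(64) = 7, d(65) = 4, d(66) = 8, d(67) = 2, d(68) = 6, d(69) = 4, d(70) = 8, d(71) = 2, d(72) = 12, d(73) = 2, d(74) = 4, d(75) = 6, d(76) = 6, d(77) = 4, d(78) = 8, d(79) = 2, d(80) = 10, d(81) = 5, d(82) = 4, d(83) = 2, d(84) = 12, d(85) = 4, d(86) = 4, d(87) = 4, d(88) = 8, d(89) = 2, d(90) = 12, d(91) = 4, d(92) = 6, d(93) = 4, d(94) = 4, d(95) = 4, d(96) = 12, d(97) = 2, d(98) = 6, d(99) = 6, d(100) = 9, d(101) = 2, d(102) = 8, d(103) = 2, d(104) = 8, d(105) = 8, d(106) = 4, d(107) = 2, d(108) = 12, d(109) = 2, d(110) = 8, d(111) = 4, d(112) = 10, d(113) = 2, d(114) = 8, d(115) = 4, d(116) = 6, d(117) = 6, d(118) = 4, d(119) = 4, d(120) = 16, d(121) = 3, d(122) = 4, d(123) = 4, d(124) = 6, d(125) = 4, d(126) = 12, d(127) = 2, d(128) = 8. Summing all 128 values: 645. (Dirichlet's divisor formula: Σ_{n ≤ x} d(n) = x ln(x) + (2γ − 1) x + O(√x). For x = 128, the asymptotic estimate is ≈ 640.83.)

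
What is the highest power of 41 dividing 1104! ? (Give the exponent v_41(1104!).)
v_41(1104!) = 26

Legendre's formula: v_p(n!) = Σ_{k ≥ 1} ⌊n / p^k⌋. For p = 41, n = 1104, the terms are:
  ⌊1104/41^1⌋ = ⌊1104/41⌋ = 26
(the next term ⌊1104/41^2⌋ = 0, terminating the sum). Summing: v_41(1104!) = 26 = 26.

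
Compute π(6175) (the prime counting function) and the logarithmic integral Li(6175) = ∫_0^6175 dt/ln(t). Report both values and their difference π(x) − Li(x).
π(6175) = 804;  Li(6175) ≈ 820.50;  π(x) − Li(x) ≈ -16.50.

Direct count of primes ≤ 6175 gives π(6175) = 804. Numerical evaluation of the logarithmic integral gives Li(6175) ≈ 820.50. The difference π(x) − Li(x) ≈ -16.50 is typically negative for small/moderate x (Li(x) overestimates), though Littlewood's theorem shows this sign changes infinitely often.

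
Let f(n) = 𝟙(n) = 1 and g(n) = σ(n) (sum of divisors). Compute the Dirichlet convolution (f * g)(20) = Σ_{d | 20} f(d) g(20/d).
(𝟙 * σ)(20) = 77

Divisors of 20: [1, 2, 4, 5, 10, 20]. For each d | 20:
  d = 1: 𝟙(1) · σ(20/1) = 1 · 42 = 42
  d = 2: 𝟙(2) · σ(20/2) = 1 · 18 = 18
  d = 4: 𝟙(4) · σ(20/4) = 1 · 6 = 6
  d = 5: 𝟙(5) · σ(20/5) = 1 · 7 = 7
  d = 10: 𝟙(10) · σ(20/10) = 1 · 3 = 3
  d = 20: 𝟙(20) · σ(20/20) = 1 · 1 = 1
Summing: (𝟙 * σ)(20) = 42 + 18 + 6 + 7 + 3 + 1 = 77.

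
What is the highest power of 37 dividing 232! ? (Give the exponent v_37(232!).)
v_37(232!) = 6

Legendre's formula: v_p(n!) = Σ_{k ≥ 1} ⌊n / p^k⌋. For p = 37, n = 232, the terms are:
  ⌊232/37^1⌋ = ⌊232/37⌋ = 6
(the next term ⌊232/37^2⌋ = 0, terminating the sum). Summing: v_37(232!) = 6 = 6.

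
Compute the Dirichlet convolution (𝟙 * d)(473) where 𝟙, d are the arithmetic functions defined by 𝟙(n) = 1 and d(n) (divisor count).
(𝟙 * d)(473) = 9

Divisors of 473: [1, 11, 43, 473]. For each d | 473:
  d = 1: 𝟙(1) · d(473/1) = 1 · 4 = 4
  d = 11: 𝟙(11) · d(473/11) = 1 · 2 = 2
  d = 43: 𝟙(43) · d(473/43) = 1 · 2 = 2
  d = 473: 𝟙(473) · d(473/473) = 1 · 1 = 1
Summing: (𝟙 * d)(473) = 4 + 2 + 2 + 1 = 9.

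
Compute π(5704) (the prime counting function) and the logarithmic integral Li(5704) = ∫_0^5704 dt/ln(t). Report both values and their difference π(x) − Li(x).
π(5704) = 751;  Li(5704) ≈ 766.29;  π(x) − Li(x) ≈ -15.29.

Direct count of primes ≤ 5704 gives π(5704) = 751. Numerical evaluation of the logarithmic integral gives Li(5704) ≈ 766.29. The difference π(x) − Li(x) ≈ -15.29 is typically negative for small/moderate x (Li(x) overestimates), though Littlewood's theorem shows this sign changes infinitely often.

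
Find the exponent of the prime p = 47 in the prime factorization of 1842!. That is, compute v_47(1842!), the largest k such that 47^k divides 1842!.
v_47(1842!) = 39

Legendre's formula: v_p(n!) = Σ_{k ≥ 1} ⌊n / p^k⌋. For p = 47, n = 1842, the terms are:
  ⌊1842/47^1⌋ = ⌊1842/47⌋ = 39
(the next term ⌊1842/47^2⌋ = 0, terminating the sum). Summing: v_47(1842!) = 39 = 39.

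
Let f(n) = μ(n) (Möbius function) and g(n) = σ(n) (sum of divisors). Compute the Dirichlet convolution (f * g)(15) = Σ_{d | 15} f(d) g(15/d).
(μ * σ)(15) = 15

Divisors of 15: [1, 3, 5, 15]. For each d | 15:
  d = 1: μ(1) · σ(15/1) = 1 · 24 = 24
  d = 3: μ(3) · σ(15/3) = -1 · 6 = -6
  d = 5: μ(5) · σ(15/5) = -1 · 4 = -4
  d = 15: μ(15) · σ(15/15) = 1 · 1 = 1
Summing: (μ * σ)(15) = 24 + -6 + -4 + 1 = 15.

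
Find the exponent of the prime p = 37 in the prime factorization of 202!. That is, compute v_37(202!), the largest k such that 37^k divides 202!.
v_37(202!) = 5

Legendre's formula: v_p(n!) = Σ_{k ≥ 1} ⌊n / p^k⌋. For p = 37, n = 202, the terms are:
  ⌊202/37^1⌋ = ⌊202/37⌋ = 5
(the next term ⌊202/37^2⌋ = 0, terminating the sum). Summing: v_37(202!) = 5 = 5.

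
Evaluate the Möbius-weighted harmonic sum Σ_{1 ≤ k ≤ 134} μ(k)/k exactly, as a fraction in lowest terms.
Σ μ(k)/k = 1798157260399775266990045811129040783798487774562/262948239526313870385685898536205956450305483726315

Values of μ(k) for 1 ≤ k ≤ 134: μ(1) = 1, μ(2) = -1, μ(3) = -1, μ(5) = -1, μ(6) = 1, μ(7) = -1, μ(10) = 1, μ(11) = -1, μ(13) = -1, μ(14) = 1, μ(15) = 1, μ(17) = -1, μ(19) = -1, μ(21) = 1, μ(22) = 1, μ(23) = -1, μ(26) = 1, μ(29) = -1, μ(30) = -1, μ(31) = -1, μ(33) = 1, μ(34) = 1, μ(35) = 1, μ(37) = -1, μ(38) = 1, μ(39) = 1, μ(41) = -1, μ(42) = -1, μ(43) = -1, μ(46) = 1, μ(47) = -1, μ(51) = 1, μ(53) = -1, μ(55) = 1, μ(57) = 1, μ(58) = 1, μ(59) = -1, μ(61) = -1, μ(62) = 1, μ(65) = 1, μ(66) = -1, μ(67) = -1, μ(69) = 1, μ(70) = -1, μ(71) = -1, μ(73) = -1, μ(74) = 1, μ(77) = 1, μ(78) = -1, μ(79) = -1, μ(82) = 1, μ(83) = -1, μ(85) = 1, μ(86) = 1, μ(87) = 1, μ(89) = -1, μ(91) = 1, μ(93) = 1, μ(94) = 1, μ(95) = 1, μ(97) = -1, μ(101) = -1, μ(102) = -1, μ(103) = -1, μ(105) = -1, μ(106) = 1, μ(107) = -1, μ(109) = -1, μ(110) = -1, μ(111) = 1, μ(113) = -1, μ(114) = -1, μ(115) = 1, μ(118) = 1, μ(119) = 1, μ(122) = 1, μ(123) = 1, μ(127) = -1, μ(129) = 1, μ(130) = -1, μ(131) = -1, μ(133) = 1, μ(134) = 1, with μ = 0 on non-squarefree integers. Summing μ(k)/k for k where μ(k) ≠ 0 gives 1798157260399775266990045811129040783798487774562/262948239526313870385685898536205956450305483726315 ≈ 0.0068. (PNT ⟺ this sum → 0 as n → ∞.)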